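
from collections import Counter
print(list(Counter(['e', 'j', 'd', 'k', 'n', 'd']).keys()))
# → ['e', 'j', 'd', 'k', 'n']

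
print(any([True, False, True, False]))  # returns True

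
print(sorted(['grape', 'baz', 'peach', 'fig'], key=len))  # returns ['baz', 'fig', 'grape', 'peach']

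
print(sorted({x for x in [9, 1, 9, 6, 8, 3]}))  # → [1, 3, 6, 8, 9]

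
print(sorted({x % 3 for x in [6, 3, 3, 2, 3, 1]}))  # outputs [0, 1, 2]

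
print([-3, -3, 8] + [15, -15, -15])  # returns [-3, -3, 8, 15, -15, -15]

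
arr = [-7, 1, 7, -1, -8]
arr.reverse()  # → [-8, -1, 7, 1, -7]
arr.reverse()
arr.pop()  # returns -8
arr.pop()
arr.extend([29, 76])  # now [-7, 1, 7, 29, 76]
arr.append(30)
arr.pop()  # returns 30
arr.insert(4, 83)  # [-7, 1, 7, 29, 83, 76]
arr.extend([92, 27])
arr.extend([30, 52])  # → [-7, 1, 7, 29, 83, 76, 92, 27, 30, 52]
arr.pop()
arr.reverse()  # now [30, 27, 92, 76, 83, 29, 7, 1, -7]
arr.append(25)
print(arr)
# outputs [30, 27, 92, 76, 83, 29, 7, 1, -7, 25]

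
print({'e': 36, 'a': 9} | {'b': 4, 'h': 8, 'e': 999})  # {'e': 999, 'a': 9, 'b': 4, 'h': 8}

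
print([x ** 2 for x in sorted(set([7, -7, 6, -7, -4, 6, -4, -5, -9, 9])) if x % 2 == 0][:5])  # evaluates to [16, 36]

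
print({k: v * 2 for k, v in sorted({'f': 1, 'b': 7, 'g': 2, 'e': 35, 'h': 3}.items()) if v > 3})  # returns {'b': 14, 'e': 70}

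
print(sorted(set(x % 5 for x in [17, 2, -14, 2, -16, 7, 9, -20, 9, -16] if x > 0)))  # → [2, 4]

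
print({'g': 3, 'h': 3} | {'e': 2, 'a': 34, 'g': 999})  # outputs {'g': 999, 'h': 3, 'e': 2, 'a': 34}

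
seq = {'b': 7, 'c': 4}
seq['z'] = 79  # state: {'b': 7, 'c': 4, 'z': 79}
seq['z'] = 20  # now {'b': 7, 'c': 4, 'z': 20}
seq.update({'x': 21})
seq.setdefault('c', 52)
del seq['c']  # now {'b': 7, 'z': 20, 'x': 21}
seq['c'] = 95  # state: {'b': 7, 'z': 20, 'x': 21, 'c': 95}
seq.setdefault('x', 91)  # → 21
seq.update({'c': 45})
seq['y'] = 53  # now {'b': 7, 'z': 20, 'x': 21, 'c': 45, 'y': 53}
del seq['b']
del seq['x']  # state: {'z': 20, 'c': 45, 'y': 53}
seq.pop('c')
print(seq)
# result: {'z': 20, 'y': 53}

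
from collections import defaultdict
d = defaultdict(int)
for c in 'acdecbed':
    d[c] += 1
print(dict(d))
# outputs {'a': 1, 'c': 2, 'd': 2, 'e': 2, 'b': 1}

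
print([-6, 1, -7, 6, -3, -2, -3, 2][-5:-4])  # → [6]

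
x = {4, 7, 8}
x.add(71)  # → {4, 7, 8, 71}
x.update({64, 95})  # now {4, 7, 8, 64, 71, 95}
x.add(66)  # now {4, 7, 8, 64, 66, 71, 95}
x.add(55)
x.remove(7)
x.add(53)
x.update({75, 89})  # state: {4, 8, 53, 55, 64, 66, 71, 75, 89, 95}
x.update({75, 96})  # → {4, 8, 53, 55, 64, 66, 71, 75, 89, 95, 96}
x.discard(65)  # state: {4, 8, 53, 55, 64, 66, 71, 75, 89, 95, 96}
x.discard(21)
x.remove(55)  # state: {4, 8, 53, 64, 66, 71, 75, 89, 95, 96}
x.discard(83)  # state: {4, 8, 53, 64, 66, 71, 75, 89, 95, 96}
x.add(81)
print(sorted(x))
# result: [4, 8, 53, 64, 66, 71, 75, 81, 89, 95, 96]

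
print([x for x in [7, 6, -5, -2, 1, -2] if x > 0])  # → [7, 6, 1]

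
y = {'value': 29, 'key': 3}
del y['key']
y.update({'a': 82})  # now {'value': 29, 'a': 82}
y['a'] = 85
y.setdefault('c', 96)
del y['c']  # {'value': 29, 'a': 85}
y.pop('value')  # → 29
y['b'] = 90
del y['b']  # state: {'a': 85}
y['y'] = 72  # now {'a': 85, 'y': 72}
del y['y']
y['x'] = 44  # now {'a': 85, 'x': 44}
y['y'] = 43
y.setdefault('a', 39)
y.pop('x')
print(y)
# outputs {'a': 85, 'y': 43}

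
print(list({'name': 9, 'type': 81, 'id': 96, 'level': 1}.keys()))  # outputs ['name', 'type', 'id', 'level']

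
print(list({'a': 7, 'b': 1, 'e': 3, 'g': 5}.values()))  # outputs [7, 1, 3, 5]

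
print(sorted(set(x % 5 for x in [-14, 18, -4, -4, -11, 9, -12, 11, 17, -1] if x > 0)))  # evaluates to [1, 2, 3, 4]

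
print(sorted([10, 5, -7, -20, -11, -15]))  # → [-20, -15, -11, -7, 5, 10]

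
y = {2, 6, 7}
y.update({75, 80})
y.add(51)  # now {2, 6, 7, 51, 75, 80}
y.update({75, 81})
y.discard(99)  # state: {2, 6, 7, 51, 75, 80, 81}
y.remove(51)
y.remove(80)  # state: {2, 6, 7, 75, 81}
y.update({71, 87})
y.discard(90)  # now {2, 6, 7, 71, 75, 81, 87}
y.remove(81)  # {2, 6, 7, 71, 75, 87}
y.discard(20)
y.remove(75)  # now {2, 6, 7, 71, 87}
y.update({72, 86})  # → {2, 6, 7, 71, 72, 86, 87}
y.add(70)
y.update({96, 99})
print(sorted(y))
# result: [2, 6, 7, 70, 71, 72, 86, 87, 96, 99]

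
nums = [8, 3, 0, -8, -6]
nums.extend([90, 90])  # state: [8, 3, 0, -8, -6, 90, 90]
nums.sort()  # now [-8, -6, 0, 3, 8, 90, 90]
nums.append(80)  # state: [-8, -6, 0, 3, 8, 90, 90, 80]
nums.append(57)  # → [-8, -6, 0, 3, 8, 90, 90, 80, 57]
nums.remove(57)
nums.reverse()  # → [80, 90, 90, 8, 3, 0, -6, -8]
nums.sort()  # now [-8, -6, 0, 3, 8, 80, 90, 90]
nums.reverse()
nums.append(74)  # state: [90, 90, 80, 8, 3, 0, -6, -8, 74]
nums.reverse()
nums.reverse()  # [90, 90, 80, 8, 3, 0, -6, -8, 74]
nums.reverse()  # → [74, -8, -6, 0, 3, 8, 80, 90, 90]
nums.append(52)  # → [74, -8, -6, 0, 3, 8, 80, 90, 90, 52]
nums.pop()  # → 52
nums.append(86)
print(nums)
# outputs [74, -8, -6, 0, 3, 8, 80, 90, 90, 86]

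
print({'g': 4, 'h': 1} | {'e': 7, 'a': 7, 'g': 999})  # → {'g': 999, 'h': 1, 'e': 7, 'a': 7}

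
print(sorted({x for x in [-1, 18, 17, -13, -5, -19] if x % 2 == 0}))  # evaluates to [18]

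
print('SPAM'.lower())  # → spam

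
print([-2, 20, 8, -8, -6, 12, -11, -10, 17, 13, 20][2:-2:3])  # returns [8, 12, 17]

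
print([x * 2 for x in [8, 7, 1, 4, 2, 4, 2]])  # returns [16, 14, 2, 8, 4, 8, 4]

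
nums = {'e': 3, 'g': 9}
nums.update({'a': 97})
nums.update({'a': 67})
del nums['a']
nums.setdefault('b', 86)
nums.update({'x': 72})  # {'e': 3, 'g': 9, 'b': 86, 'x': 72}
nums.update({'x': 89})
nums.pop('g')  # 9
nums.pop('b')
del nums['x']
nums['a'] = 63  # {'e': 3, 'a': 63}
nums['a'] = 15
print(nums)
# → {'e': 3, 'a': 15}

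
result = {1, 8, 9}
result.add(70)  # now {1, 8, 9, 70}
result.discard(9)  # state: {1, 8, 70}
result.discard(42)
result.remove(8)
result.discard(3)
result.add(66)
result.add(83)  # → {1, 66, 70, 83}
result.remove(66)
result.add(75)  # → {1, 70, 75, 83}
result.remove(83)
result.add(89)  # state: {1, 70, 75, 89}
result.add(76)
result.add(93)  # {1, 70, 75, 76, 89, 93}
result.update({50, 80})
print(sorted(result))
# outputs [1, 50, 70, 75, 76, 80, 89, 93]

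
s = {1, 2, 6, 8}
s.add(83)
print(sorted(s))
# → [1, 2, 6, 8, 83]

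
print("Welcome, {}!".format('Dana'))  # Welcome, Dana!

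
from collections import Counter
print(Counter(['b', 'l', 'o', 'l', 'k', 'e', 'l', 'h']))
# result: Counter({'l': 3, 'b': 1, 'o': 1, 'k': 1, 'e': 1, 'h': 1})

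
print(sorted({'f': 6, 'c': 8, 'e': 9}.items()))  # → [('c', 8), ('e', 9), ('f', 6)]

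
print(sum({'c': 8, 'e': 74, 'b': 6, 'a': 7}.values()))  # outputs 95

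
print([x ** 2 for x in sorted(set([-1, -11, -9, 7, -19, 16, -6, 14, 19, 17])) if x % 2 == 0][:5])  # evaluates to [36, 196, 256]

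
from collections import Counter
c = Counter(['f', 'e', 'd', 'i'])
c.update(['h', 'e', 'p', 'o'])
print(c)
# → Counter({'e': 2, 'f': 1, 'd': 1, 'i': 1, 'h': 1, 'p': 1, 'o': 1})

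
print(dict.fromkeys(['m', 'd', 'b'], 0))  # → {'m': 0, 'd': 0, 'b': 0}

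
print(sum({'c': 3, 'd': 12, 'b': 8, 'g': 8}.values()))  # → 31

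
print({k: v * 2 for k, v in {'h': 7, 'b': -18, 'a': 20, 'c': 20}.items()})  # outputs {'h': 14, 'b': -36, 'a': 40, 'c': 40}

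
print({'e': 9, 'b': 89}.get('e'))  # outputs 9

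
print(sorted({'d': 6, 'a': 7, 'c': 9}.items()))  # [('a', 7), ('c', 9), ('d', 6)]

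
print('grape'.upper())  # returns GRAPE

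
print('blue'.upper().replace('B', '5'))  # 5LUE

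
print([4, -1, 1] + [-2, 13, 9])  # [4, -1, 1, -2, 13, 9]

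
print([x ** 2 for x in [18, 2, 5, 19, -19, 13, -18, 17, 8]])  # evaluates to [324, 4, 25, 361, 361, 169, 324, 289, 64]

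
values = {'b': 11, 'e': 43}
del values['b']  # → {'e': 43}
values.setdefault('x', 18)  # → 18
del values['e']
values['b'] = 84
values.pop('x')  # 18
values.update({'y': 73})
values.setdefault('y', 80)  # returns 73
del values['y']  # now {'b': 84}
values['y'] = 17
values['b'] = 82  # {'b': 82, 'y': 17}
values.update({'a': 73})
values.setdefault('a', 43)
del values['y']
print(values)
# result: {'b': 82, 'a': 73}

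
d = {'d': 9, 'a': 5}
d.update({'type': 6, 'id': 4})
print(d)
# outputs {'d': 9, 'a': 5, 'type': 6, 'id': 4}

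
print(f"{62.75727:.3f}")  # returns 62.757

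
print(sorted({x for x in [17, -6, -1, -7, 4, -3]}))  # [-7, -6, -3, -1, 4, 17]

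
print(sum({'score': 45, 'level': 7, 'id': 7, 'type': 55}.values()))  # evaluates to 114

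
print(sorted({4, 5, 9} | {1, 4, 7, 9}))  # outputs [1, 4, 5, 7, 9]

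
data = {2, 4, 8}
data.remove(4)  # {2, 8}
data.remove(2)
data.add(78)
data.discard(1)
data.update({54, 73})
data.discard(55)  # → {8, 54, 73, 78}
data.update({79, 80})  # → {8, 54, 73, 78, 79, 80}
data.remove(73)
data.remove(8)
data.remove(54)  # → {78, 79, 80}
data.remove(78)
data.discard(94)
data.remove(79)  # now {80}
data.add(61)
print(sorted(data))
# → [61, 80]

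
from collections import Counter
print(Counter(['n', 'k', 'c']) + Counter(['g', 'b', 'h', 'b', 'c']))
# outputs Counter({'c': 2, 'b': 2, 'n': 1, 'k': 1, 'g': 1, 'h': 1})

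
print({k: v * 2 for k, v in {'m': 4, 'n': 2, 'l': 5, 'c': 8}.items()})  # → {'m': 8, 'n': 4, 'l': 10, 'c': 16}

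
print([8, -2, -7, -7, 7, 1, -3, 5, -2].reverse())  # None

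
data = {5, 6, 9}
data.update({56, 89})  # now {5, 6, 9, 56, 89}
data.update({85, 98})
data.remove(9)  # {5, 6, 56, 85, 89, 98}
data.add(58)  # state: {5, 6, 56, 58, 85, 89, 98}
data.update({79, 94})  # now {5, 6, 56, 58, 79, 85, 89, 94, 98}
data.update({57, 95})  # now {5, 6, 56, 57, 58, 79, 85, 89, 94, 95, 98}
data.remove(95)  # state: {5, 6, 56, 57, 58, 79, 85, 89, 94, 98}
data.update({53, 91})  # {5, 6, 53, 56, 57, 58, 79, 85, 89, 91, 94, 98}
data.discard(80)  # {5, 6, 53, 56, 57, 58, 79, 85, 89, 91, 94, 98}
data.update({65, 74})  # {5, 6, 53, 56, 57, 58, 65, 74, 79, 85, 89, 91, 94, 98}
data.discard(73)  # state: {5, 6, 53, 56, 57, 58, 65, 74, 79, 85, 89, 91, 94, 98}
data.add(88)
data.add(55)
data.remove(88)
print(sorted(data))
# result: [5, 6, 53, 55, 56, 57, 58, 65, 74, 79, 85, 89, 91, 94, 98]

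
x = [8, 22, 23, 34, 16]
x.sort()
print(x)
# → [8, 16, 22, 23, 34]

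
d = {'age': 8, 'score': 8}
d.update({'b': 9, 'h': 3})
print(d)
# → {'age': 8, 'score': 8, 'b': 9, 'h': 3}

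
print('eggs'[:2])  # eg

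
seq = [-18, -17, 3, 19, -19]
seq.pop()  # -19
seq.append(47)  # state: [-18, -17, 3, 19, 47]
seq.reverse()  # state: [47, 19, 3, -17, -18]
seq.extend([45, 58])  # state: [47, 19, 3, -17, -18, 45, 58]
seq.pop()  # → 58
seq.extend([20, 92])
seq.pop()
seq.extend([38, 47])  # [47, 19, 3, -17, -18, 45, 20, 38, 47]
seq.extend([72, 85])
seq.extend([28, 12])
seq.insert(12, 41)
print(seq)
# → [47, 19, 3, -17, -18, 45, 20, 38, 47, 72, 85, 28, 41, 12]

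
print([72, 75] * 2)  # [72, 75, 72, 75]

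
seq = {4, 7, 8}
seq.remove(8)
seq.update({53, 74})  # {4, 7, 53, 74}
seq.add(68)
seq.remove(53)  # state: {4, 7, 68, 74}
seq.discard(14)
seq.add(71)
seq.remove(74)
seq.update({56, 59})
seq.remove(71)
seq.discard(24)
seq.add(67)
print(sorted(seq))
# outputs [4, 7, 56, 59, 67, 68]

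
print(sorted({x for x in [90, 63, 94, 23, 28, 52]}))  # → [23, 28, 52, 63, 90, 94]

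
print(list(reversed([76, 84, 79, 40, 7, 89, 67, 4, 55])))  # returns [55, 4, 67, 89, 7, 40, 79, 84, 76]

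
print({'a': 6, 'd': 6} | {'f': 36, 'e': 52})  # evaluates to {'a': 6, 'd': 6, 'f': 36, 'e': 52}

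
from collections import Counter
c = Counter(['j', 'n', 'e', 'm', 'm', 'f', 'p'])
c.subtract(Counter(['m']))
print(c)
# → Counter({'j': 1, 'n': 1, 'e': 1, 'm': 1, 'f': 1, 'p': 1})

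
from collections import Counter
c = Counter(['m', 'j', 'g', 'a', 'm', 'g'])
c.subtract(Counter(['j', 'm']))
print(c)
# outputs Counter({'g': 2, 'm': 1, 'a': 1, 'j': 0})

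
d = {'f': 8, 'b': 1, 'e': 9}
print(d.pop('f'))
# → 8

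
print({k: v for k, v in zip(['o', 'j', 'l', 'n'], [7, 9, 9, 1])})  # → {'o': 7, 'j': 9, 'l': 9, 'n': 1}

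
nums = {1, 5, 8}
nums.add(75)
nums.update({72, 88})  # {1, 5, 8, 72, 75, 88}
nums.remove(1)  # {5, 8, 72, 75, 88}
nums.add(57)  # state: {5, 8, 57, 72, 75, 88}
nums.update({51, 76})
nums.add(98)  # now {5, 8, 51, 57, 72, 75, 76, 88, 98}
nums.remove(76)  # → {5, 8, 51, 57, 72, 75, 88, 98}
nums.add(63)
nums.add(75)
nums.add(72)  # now {5, 8, 51, 57, 63, 72, 75, 88, 98}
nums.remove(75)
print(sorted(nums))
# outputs [5, 8, 51, 57, 63, 72, 88, 98]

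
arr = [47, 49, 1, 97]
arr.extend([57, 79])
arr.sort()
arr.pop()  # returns 97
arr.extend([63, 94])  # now [1, 47, 49, 57, 79, 63, 94]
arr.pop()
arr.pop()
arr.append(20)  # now [1, 47, 49, 57, 79, 20]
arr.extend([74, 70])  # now [1, 47, 49, 57, 79, 20, 74, 70]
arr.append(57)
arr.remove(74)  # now [1, 47, 49, 57, 79, 20, 70, 57]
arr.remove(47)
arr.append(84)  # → [1, 49, 57, 79, 20, 70, 57, 84]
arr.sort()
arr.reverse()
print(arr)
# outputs [84, 79, 70, 57, 57, 49, 20, 1]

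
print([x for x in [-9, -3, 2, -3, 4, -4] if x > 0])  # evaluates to [2, 4]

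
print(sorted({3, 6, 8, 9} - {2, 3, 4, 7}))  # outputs [6, 8, 9]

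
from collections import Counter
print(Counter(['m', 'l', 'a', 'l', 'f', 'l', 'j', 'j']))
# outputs Counter({'l': 3, 'j': 2, 'm': 1, 'a': 1, 'f': 1})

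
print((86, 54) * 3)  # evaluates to (86, 54, 86, 54, 86, 54)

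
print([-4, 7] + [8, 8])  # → [-4, 7, 8, 8]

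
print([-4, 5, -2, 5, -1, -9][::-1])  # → [-9, -1, 5, -2, 5, -4]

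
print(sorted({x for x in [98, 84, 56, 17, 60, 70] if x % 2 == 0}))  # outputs [56, 60, 70, 84, 98]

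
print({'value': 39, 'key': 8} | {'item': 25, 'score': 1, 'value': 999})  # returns {'value': 999, 'key': 8, 'item': 25, 'score': 1}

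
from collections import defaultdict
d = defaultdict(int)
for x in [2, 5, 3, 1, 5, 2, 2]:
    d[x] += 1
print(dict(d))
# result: {2: 3, 5: 2, 3: 1, 1: 1}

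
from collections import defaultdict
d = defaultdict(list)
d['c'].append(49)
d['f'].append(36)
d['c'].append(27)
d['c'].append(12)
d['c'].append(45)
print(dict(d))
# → {'c': [49, 27, 12, 45], 'f': [36]}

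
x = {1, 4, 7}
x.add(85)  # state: {1, 4, 7, 85}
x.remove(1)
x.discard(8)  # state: {4, 7, 85}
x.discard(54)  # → {4, 7, 85}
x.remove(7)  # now {4, 85}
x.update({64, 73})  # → {4, 64, 73, 85}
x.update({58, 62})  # {4, 58, 62, 64, 73, 85}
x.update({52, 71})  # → {4, 52, 58, 62, 64, 71, 73, 85}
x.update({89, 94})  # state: {4, 52, 58, 62, 64, 71, 73, 85, 89, 94}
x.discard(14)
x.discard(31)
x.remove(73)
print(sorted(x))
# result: [4, 52, 58, 62, 64, 71, 85, 89, 94]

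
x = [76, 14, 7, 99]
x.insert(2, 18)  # [76, 14, 18, 7, 99]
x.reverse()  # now [99, 7, 18, 14, 76]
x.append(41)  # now [99, 7, 18, 14, 76, 41]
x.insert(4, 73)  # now [99, 7, 18, 14, 73, 76, 41]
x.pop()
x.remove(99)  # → [7, 18, 14, 73, 76]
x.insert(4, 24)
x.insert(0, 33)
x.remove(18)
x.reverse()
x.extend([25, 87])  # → [76, 24, 73, 14, 7, 33, 25, 87]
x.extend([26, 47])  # [76, 24, 73, 14, 7, 33, 25, 87, 26, 47]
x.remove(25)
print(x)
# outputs [76, 24, 73, 14, 7, 33, 87, 26, 47]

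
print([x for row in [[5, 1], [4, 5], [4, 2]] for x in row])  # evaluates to [5, 1, 4, 5, 4, 2]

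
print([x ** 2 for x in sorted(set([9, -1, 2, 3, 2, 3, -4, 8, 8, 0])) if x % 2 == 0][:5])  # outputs [16, 0, 4, 64]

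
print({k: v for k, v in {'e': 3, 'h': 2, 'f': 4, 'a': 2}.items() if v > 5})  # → {}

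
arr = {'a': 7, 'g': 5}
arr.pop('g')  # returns 5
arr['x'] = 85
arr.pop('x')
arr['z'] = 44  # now {'a': 7, 'z': 44}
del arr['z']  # {'a': 7}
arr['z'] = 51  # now {'a': 7, 'z': 51}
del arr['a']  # {'z': 51}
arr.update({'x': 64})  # {'z': 51, 'x': 64}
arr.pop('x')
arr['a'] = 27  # {'z': 51, 'a': 27}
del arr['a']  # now {'z': 51}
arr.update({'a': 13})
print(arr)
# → {'z': 51, 'a': 13}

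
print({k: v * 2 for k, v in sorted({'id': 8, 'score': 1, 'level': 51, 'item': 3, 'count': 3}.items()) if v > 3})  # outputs {'id': 16, 'level': 102}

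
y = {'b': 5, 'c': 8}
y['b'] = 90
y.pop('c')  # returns 8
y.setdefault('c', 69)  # 69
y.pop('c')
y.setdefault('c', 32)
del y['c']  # {'b': 90}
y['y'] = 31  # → {'b': 90, 'y': 31}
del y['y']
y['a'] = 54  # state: {'b': 90, 'a': 54}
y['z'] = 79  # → {'b': 90, 'a': 54, 'z': 79}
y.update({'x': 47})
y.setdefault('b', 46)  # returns 90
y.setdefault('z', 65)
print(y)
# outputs {'b': 90, 'a': 54, 'z': 79, 'x': 47}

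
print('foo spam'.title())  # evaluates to Foo Spam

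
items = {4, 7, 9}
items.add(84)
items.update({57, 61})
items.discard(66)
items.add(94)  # {4, 7, 9, 57, 61, 84, 94}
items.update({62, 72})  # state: {4, 7, 9, 57, 61, 62, 72, 84, 94}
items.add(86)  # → {4, 7, 9, 57, 61, 62, 72, 84, 86, 94}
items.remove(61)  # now {4, 7, 9, 57, 62, 72, 84, 86, 94}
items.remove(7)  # {4, 9, 57, 62, 72, 84, 86, 94}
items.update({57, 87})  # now {4, 9, 57, 62, 72, 84, 86, 87, 94}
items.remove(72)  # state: {4, 9, 57, 62, 84, 86, 87, 94}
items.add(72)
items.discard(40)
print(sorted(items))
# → [4, 9, 57, 62, 72, 84, 86, 87, 94]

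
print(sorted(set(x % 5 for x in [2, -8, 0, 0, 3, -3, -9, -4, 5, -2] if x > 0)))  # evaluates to [0, 2, 3]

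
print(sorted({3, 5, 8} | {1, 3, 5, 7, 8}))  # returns [1, 3, 5, 7, 8]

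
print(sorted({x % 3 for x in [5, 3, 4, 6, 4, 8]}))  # [0, 1, 2]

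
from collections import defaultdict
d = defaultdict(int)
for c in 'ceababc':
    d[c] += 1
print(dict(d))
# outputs {'c': 2, 'e': 1, 'a': 2, 'b': 2}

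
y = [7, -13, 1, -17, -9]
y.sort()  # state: [-17, -13, -9, 1, 7]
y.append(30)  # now [-17, -13, -9, 1, 7, 30]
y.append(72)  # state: [-17, -13, -9, 1, 7, 30, 72]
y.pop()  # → 72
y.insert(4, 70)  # [-17, -13, -9, 1, 70, 7, 30]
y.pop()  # 30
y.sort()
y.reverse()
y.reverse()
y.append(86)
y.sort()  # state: [-17, -13, -9, 1, 7, 70, 86]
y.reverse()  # [86, 70, 7, 1, -9, -13, -17]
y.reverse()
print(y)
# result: [-17, -13, -9, 1, 7, 70, 86]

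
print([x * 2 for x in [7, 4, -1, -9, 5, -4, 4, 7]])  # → [14, 8, -2, -18, 10, -8, 8, 14]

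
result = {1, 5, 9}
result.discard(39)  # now {1, 5, 9}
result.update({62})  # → {1, 5, 9, 62}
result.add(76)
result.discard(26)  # {1, 5, 9, 62, 76}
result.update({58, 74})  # {1, 5, 9, 58, 62, 74, 76}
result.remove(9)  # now {1, 5, 58, 62, 74, 76}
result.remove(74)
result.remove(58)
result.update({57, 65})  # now {1, 5, 57, 62, 65, 76}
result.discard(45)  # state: {1, 5, 57, 62, 65, 76}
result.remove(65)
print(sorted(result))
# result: [1, 5, 57, 62, 76]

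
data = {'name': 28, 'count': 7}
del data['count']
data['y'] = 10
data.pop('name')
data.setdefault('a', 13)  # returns 13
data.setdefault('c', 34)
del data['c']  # {'y': 10, 'a': 13}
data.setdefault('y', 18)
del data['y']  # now {'a': 13}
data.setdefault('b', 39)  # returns 39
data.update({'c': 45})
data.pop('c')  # 45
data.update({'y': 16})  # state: {'a': 13, 'b': 39, 'y': 16}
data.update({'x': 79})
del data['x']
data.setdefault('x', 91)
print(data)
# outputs {'a': 13, 'b': 39, 'y': 16, 'x': 91}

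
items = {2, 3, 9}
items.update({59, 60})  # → {2, 3, 9, 59, 60}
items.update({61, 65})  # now {2, 3, 9, 59, 60, 61, 65}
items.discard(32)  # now {2, 3, 9, 59, 60, 61, 65}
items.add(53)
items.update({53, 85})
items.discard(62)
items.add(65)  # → {2, 3, 9, 53, 59, 60, 61, 65, 85}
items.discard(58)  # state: {2, 3, 9, 53, 59, 60, 61, 65, 85}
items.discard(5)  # {2, 3, 9, 53, 59, 60, 61, 65, 85}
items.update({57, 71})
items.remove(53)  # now {2, 3, 9, 57, 59, 60, 61, 65, 71, 85}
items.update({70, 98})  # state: {2, 3, 9, 57, 59, 60, 61, 65, 70, 71, 85, 98}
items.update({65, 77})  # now {2, 3, 9, 57, 59, 60, 61, 65, 70, 71, 77, 85, 98}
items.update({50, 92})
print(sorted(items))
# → [2, 3, 9, 50, 57, 59, 60, 61, 65, 70, 71, 77, 85, 92, 98]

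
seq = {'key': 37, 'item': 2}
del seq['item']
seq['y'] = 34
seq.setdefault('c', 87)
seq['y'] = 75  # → {'key': 37, 'y': 75, 'c': 87}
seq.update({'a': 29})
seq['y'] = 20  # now {'key': 37, 'y': 20, 'c': 87, 'a': 29}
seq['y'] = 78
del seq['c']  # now {'key': 37, 'y': 78, 'a': 29}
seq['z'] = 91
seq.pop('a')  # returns 29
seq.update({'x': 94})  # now {'key': 37, 'y': 78, 'z': 91, 'x': 94}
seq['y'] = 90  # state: {'key': 37, 'y': 90, 'z': 91, 'x': 94}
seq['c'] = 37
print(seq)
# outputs {'key': 37, 'y': 90, 'z': 91, 'x': 94, 'c': 37}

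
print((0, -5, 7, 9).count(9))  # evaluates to 1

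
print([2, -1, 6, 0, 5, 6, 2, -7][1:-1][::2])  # [-1, 0, 6]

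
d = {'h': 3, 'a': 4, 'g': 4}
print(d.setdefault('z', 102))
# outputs 102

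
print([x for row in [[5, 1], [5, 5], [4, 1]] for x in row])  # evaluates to [5, 1, 5, 5, 4, 1]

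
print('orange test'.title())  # Orange Test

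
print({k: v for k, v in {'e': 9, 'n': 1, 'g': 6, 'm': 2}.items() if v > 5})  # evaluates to {'e': 9, 'g': 6}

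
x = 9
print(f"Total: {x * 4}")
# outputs Total: 36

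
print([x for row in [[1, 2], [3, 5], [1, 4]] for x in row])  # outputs [1, 2, 3, 5, 1, 4]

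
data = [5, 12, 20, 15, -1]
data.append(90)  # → [5, 12, 20, 15, -1, 90]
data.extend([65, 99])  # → [5, 12, 20, 15, -1, 90, 65, 99]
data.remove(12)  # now [5, 20, 15, -1, 90, 65, 99]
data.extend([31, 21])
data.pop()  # 21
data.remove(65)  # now [5, 20, 15, -1, 90, 99, 31]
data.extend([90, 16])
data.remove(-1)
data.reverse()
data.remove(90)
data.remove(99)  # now [16, 31, 90, 15, 20, 5]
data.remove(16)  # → [31, 90, 15, 20, 5]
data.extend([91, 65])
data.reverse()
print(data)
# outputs [65, 91, 5, 20, 15, 90, 31]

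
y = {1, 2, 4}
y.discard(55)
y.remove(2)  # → {1, 4}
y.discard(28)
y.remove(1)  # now {4}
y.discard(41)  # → {4}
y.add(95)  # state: {4, 95}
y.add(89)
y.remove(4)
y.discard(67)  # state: {89, 95}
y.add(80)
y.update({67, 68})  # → {67, 68, 80, 89, 95}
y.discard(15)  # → {67, 68, 80, 89, 95}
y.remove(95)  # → {67, 68, 80, 89}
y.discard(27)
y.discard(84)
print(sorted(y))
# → [67, 68, 80, 89]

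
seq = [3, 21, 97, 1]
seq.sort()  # [1, 3, 21, 97]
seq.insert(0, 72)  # [72, 1, 3, 21, 97]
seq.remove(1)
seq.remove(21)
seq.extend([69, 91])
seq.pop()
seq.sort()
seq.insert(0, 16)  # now [16, 3, 69, 72, 97]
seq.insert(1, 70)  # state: [16, 70, 3, 69, 72, 97]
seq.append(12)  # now [16, 70, 3, 69, 72, 97, 12]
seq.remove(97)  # [16, 70, 3, 69, 72, 12]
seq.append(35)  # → [16, 70, 3, 69, 72, 12, 35]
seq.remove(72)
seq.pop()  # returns 35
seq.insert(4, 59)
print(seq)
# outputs [16, 70, 3, 69, 59, 12]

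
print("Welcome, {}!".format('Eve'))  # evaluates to Welcome, Eve!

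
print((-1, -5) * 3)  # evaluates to (-1, -5, -1, -5, -1, -5)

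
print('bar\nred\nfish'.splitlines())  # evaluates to ['bar', 'red', 'fish']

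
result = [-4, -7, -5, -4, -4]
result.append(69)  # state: [-4, -7, -5, -4, -4, 69]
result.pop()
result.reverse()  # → [-4, -4, -5, -7, -4]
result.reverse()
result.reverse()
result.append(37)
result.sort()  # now [-7, -5, -4, -4, -4, 37]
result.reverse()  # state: [37, -4, -4, -4, -5, -7]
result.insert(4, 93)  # [37, -4, -4, -4, 93, -5, -7]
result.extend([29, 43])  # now [37, -4, -4, -4, 93, -5, -7, 29, 43]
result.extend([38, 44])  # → [37, -4, -4, -4, 93, -5, -7, 29, 43, 38, 44]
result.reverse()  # [44, 38, 43, 29, -7, -5, 93, -4, -4, -4, 37]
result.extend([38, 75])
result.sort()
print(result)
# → [-7, -5, -4, -4, -4, 29, 37, 38, 38, 43, 44, 75, 93]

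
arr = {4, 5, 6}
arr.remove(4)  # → {5, 6}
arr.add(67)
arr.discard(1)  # {5, 6, 67}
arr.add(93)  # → {5, 6, 67, 93}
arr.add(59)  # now {5, 6, 59, 67, 93}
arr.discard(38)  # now {5, 6, 59, 67, 93}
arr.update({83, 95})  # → {5, 6, 59, 67, 83, 93, 95}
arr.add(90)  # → {5, 6, 59, 67, 83, 90, 93, 95}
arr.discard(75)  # {5, 6, 59, 67, 83, 90, 93, 95}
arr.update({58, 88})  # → {5, 6, 58, 59, 67, 83, 88, 90, 93, 95}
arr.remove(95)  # {5, 6, 58, 59, 67, 83, 88, 90, 93}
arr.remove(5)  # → {6, 58, 59, 67, 83, 88, 90, 93}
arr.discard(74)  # {6, 58, 59, 67, 83, 88, 90, 93}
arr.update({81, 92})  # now {6, 58, 59, 67, 81, 83, 88, 90, 92, 93}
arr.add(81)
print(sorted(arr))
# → [6, 58, 59, 67, 81, 83, 88, 90, 92, 93]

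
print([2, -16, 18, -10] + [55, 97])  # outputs [2, -16, 18, -10, 55, 97]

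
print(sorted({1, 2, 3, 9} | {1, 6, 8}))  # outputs [1, 2, 3, 6, 8, 9]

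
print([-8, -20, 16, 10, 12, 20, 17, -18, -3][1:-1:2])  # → [-20, 10, 20, -18]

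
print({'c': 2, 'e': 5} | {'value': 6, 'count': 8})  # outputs {'c': 2, 'e': 5, 'value': 6, 'count': 8}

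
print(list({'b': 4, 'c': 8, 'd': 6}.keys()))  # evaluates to ['b', 'c', 'd']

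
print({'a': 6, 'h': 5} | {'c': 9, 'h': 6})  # {'a': 6, 'h': 6, 'c': 9}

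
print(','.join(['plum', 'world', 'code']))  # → plum,world,code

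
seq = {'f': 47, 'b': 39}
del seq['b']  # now {'f': 47}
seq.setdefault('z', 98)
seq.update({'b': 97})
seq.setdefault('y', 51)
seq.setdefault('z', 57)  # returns 98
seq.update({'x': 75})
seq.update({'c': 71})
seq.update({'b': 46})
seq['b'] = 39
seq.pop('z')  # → 98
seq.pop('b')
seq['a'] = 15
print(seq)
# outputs {'f': 47, 'y': 51, 'x': 75, 'c': 71, 'a': 15}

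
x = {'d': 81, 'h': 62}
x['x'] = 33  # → {'d': 81, 'h': 62, 'x': 33}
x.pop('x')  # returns 33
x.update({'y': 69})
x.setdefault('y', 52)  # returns 69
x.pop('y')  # 69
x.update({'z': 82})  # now {'d': 81, 'h': 62, 'z': 82}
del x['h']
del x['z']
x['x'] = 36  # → {'d': 81, 'x': 36}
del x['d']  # {'x': 36}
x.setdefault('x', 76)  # 36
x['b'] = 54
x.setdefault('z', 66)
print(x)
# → {'x': 36, 'b': 54, 'z': 66}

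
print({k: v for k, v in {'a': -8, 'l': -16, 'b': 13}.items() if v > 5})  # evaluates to {'b': 13}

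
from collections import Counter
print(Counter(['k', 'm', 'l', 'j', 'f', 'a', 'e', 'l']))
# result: Counter({'l': 2, 'k': 1, 'm': 1, 'j': 1, 'f': 1, 'a': 1, 'e': 1})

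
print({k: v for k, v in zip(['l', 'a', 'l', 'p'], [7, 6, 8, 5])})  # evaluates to {'l': 8, 'a': 6, 'p': 5}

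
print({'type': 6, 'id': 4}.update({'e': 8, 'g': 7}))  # None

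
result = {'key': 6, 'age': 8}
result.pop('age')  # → 8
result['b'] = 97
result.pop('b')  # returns 97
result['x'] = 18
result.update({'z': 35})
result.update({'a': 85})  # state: {'key': 6, 'x': 18, 'z': 35, 'a': 85}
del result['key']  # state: {'x': 18, 'z': 35, 'a': 85}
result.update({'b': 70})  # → {'x': 18, 'z': 35, 'a': 85, 'b': 70}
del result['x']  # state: {'z': 35, 'a': 85, 'b': 70}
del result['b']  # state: {'z': 35, 'a': 85}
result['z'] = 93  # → {'z': 93, 'a': 85}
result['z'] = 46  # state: {'z': 46, 'a': 85}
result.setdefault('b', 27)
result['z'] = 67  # {'z': 67, 'a': 85, 'b': 27}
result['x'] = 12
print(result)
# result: {'z': 67, 'a': 85, 'b': 27, 'x': 12}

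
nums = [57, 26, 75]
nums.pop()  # 75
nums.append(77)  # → [57, 26, 77]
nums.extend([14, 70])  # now [57, 26, 77, 14, 70]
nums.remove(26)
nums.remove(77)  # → [57, 14, 70]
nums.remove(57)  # [14, 70]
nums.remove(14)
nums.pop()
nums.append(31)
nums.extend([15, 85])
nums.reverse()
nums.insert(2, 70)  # [85, 15, 70, 31]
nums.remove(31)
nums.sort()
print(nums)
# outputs [15, 70, 85]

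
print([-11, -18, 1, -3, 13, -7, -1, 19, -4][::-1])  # [-4, 19, -1, -7, 13, -3, 1, -18, -11]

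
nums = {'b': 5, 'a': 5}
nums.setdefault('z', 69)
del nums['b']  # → {'a': 5, 'z': 69}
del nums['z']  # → {'a': 5}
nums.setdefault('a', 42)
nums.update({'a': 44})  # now {'a': 44}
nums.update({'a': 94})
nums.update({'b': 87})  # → {'a': 94, 'b': 87}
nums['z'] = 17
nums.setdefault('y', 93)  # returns 93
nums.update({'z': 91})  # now {'a': 94, 'b': 87, 'z': 91, 'y': 93}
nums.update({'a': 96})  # {'a': 96, 'b': 87, 'z': 91, 'y': 93}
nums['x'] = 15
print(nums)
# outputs {'a': 96, 'b': 87, 'z': 91, 'y': 93, 'x': 15}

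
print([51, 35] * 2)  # [51, 35, 51, 35]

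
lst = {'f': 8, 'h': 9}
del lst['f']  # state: {'h': 9}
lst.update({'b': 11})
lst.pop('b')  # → 11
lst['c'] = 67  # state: {'h': 9, 'c': 67}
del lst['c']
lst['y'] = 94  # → {'h': 9, 'y': 94}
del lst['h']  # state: {'y': 94}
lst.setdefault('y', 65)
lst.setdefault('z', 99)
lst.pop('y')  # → 94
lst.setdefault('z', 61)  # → 99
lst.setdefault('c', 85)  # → 85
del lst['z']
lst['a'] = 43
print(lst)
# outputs {'c': 85, 'a': 43}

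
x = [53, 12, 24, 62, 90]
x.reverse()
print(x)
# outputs [90, 62, 24, 12, 53]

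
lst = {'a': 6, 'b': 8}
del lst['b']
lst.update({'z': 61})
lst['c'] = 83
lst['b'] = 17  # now {'a': 6, 'z': 61, 'c': 83, 'b': 17}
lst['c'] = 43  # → {'a': 6, 'z': 61, 'c': 43, 'b': 17}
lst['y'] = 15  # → {'a': 6, 'z': 61, 'c': 43, 'b': 17, 'y': 15}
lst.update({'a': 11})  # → {'a': 11, 'z': 61, 'c': 43, 'b': 17, 'y': 15}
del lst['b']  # {'a': 11, 'z': 61, 'c': 43, 'y': 15}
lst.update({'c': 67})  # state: {'a': 11, 'z': 61, 'c': 67, 'y': 15}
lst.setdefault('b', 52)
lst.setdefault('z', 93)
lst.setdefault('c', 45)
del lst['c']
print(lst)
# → {'a': 11, 'z': 61, 'y': 15, 'b': 52}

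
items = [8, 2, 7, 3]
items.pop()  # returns 3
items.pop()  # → 7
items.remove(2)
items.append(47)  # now [8, 47]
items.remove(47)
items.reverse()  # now [8]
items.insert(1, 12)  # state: [8, 12]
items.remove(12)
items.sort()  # [8]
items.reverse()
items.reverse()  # [8]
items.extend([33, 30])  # [8, 33, 30]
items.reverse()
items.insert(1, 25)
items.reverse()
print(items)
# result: [8, 33, 25, 30]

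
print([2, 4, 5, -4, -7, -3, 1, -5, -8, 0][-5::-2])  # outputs [-3, -4, 4]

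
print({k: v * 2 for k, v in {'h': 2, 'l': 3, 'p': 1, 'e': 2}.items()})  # {'h': 4, 'l': 6, 'p': 2, 'e': 4}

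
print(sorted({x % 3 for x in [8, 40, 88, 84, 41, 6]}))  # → [0, 1, 2]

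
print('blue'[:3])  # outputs blu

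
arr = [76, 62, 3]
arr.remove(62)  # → [76, 3]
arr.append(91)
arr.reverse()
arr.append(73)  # [91, 3, 76, 73]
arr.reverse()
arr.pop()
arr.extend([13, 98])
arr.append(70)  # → [73, 76, 3, 13, 98, 70]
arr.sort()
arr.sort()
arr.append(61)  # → [3, 13, 70, 73, 76, 98, 61]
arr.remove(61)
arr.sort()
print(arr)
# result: [3, 13, 70, 73, 76, 98]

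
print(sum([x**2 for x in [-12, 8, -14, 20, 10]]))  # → 904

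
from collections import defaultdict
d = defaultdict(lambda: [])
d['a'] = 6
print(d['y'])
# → []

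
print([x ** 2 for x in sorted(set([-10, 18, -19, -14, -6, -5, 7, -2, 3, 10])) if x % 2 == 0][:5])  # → [196, 100, 36, 4, 100]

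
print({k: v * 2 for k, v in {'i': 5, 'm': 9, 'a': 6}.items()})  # {'i': 10, 'm': 18, 'a': 12}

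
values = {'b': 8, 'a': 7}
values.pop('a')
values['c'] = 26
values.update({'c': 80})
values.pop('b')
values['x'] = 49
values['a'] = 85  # {'c': 80, 'x': 49, 'a': 85}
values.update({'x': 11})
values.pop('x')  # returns 11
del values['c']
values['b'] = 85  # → {'a': 85, 'b': 85}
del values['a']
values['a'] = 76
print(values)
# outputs {'b': 85, 'a': 76}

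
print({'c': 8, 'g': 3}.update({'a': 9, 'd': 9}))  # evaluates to None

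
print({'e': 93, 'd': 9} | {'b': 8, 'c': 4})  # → {'e': 93, 'd': 9, 'b': 8, 'c': 4}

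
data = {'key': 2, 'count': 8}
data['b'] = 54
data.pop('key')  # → 2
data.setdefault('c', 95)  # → 95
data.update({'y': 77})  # {'count': 8, 'b': 54, 'c': 95, 'y': 77}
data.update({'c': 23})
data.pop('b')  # 54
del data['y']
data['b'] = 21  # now {'count': 8, 'c': 23, 'b': 21}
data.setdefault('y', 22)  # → 22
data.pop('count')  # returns 8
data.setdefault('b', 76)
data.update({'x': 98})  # {'c': 23, 'b': 21, 'y': 22, 'x': 98}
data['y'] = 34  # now {'c': 23, 'b': 21, 'y': 34, 'x': 98}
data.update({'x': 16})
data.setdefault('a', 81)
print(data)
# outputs {'c': 23, 'b': 21, 'y': 34, 'x': 16, 'a': 81}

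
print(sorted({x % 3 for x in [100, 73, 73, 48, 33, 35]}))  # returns [0, 1, 2]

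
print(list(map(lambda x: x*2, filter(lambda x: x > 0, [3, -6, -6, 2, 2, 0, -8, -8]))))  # [6, 4, 4]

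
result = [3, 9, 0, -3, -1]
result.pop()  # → -1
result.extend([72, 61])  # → [3, 9, 0, -3, 72, 61]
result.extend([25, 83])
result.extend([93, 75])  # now [3, 9, 0, -3, 72, 61, 25, 83, 93, 75]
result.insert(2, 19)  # [3, 9, 19, 0, -3, 72, 61, 25, 83, 93, 75]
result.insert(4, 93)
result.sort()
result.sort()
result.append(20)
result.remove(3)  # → [-3, 0, 9, 19, 25, 61, 72, 75, 83, 93, 93, 20]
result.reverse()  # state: [20, 93, 93, 83, 75, 72, 61, 25, 19, 9, 0, -3]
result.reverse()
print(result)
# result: [-3, 0, 9, 19, 25, 61, 72, 75, 83, 93, 93, 20]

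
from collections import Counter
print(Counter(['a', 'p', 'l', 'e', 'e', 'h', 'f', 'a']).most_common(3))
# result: [('a', 2), ('e', 2), ('p', 1)]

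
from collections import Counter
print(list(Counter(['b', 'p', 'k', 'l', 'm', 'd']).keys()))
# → ['b', 'p', 'k', 'l', 'm', 'd']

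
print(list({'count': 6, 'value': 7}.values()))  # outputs [6, 7]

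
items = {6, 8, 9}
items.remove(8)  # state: {6, 9}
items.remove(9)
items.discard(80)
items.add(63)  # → {6, 63}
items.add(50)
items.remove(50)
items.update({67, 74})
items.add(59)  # {6, 59, 63, 67, 74}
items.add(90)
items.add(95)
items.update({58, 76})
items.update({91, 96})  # {6, 58, 59, 63, 67, 74, 76, 90, 91, 95, 96}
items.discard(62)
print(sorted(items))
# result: [6, 58, 59, 63, 67, 74, 76, 90, 91, 95, 96]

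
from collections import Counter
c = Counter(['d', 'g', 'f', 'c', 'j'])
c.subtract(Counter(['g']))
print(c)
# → Counter({'d': 1, 'f': 1, 'c': 1, 'j': 1, 'g': 0})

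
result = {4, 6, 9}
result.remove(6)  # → {4, 9}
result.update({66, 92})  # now {4, 9, 66, 92}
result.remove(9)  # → {4, 66, 92}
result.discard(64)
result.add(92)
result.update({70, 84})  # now {4, 66, 70, 84, 92}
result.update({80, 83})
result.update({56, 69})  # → {4, 56, 66, 69, 70, 80, 83, 84, 92}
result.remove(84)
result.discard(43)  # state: {4, 56, 66, 69, 70, 80, 83, 92}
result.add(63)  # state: {4, 56, 63, 66, 69, 70, 80, 83, 92}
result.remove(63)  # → {4, 56, 66, 69, 70, 80, 83, 92}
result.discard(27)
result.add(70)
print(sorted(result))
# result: [4, 56, 66, 69, 70, 80, 83, 92]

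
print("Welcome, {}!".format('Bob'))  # Welcome, Bob!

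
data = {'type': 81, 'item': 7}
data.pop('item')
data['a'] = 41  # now {'type': 81, 'a': 41}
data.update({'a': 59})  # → {'type': 81, 'a': 59}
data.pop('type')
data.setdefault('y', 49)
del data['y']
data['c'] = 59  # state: {'a': 59, 'c': 59}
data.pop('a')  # 59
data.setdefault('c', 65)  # 59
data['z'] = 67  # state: {'c': 59, 'z': 67}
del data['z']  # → {'c': 59}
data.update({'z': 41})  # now {'c': 59, 'z': 41}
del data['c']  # {'z': 41}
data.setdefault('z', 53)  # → 41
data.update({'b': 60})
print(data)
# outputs {'z': 41, 'b': 60}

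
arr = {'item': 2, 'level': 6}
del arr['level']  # {'item': 2}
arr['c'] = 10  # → {'item': 2, 'c': 10}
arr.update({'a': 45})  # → {'item': 2, 'c': 10, 'a': 45}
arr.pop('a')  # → 45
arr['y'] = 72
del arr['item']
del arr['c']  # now {'y': 72}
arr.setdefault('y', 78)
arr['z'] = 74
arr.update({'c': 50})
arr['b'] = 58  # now {'y': 72, 'z': 74, 'c': 50, 'b': 58}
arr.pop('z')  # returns 74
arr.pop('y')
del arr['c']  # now {'b': 58}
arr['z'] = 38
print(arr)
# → {'b': 58, 'z': 38}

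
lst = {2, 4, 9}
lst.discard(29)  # {2, 4, 9}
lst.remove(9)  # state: {2, 4}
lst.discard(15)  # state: {2, 4}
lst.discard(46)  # {2, 4}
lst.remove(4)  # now {2}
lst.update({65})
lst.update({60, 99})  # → {2, 60, 65, 99}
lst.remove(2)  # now {60, 65, 99}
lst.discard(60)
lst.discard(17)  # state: {65, 99}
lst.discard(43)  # {65, 99}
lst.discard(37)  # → {65, 99}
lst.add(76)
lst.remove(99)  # {65, 76}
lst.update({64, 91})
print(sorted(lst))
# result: [64, 65, 76, 91]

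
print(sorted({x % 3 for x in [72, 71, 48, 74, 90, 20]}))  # [0, 2]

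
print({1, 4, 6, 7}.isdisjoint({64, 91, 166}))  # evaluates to True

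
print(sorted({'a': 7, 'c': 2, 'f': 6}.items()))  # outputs [('a', 7), ('c', 2), ('f', 6)]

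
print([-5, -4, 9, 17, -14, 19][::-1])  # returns [19, -14, 17, 9, -4, -5]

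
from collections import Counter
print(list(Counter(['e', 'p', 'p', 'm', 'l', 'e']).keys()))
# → ['e', 'p', 'm', 'l']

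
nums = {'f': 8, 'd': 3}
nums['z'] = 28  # {'f': 8, 'd': 3, 'z': 28}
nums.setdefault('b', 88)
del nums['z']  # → {'f': 8, 'd': 3, 'b': 88}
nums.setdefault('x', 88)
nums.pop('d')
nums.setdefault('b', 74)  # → 88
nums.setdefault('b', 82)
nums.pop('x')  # 88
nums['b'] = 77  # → {'f': 8, 'b': 77}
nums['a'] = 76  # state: {'f': 8, 'b': 77, 'a': 76}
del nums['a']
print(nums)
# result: {'f': 8, 'b': 77}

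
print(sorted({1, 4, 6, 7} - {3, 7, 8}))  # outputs [1, 4, 6]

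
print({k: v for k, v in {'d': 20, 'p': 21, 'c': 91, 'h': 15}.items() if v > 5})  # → {'d': 20, 'p': 21, 'c': 91, 'h': 15}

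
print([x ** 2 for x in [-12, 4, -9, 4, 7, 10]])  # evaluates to [144, 16, 81, 16, 49, 100]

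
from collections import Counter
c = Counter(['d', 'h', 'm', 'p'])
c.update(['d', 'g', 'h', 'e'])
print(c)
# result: Counter({'d': 2, 'h': 2, 'm': 1, 'p': 1, 'g': 1, 'e': 1})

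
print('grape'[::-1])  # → eparg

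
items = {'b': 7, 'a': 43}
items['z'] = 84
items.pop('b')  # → 7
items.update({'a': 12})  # {'a': 12, 'z': 84}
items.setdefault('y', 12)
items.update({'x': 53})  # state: {'a': 12, 'z': 84, 'y': 12, 'x': 53}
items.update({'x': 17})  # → {'a': 12, 'z': 84, 'y': 12, 'x': 17}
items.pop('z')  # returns 84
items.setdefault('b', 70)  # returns 70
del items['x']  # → {'a': 12, 'y': 12, 'b': 70}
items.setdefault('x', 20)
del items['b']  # {'a': 12, 'y': 12, 'x': 20}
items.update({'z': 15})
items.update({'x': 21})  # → {'a': 12, 'y': 12, 'x': 21, 'z': 15}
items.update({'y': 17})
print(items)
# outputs {'a': 12, 'y': 17, 'x': 21, 'z': 15}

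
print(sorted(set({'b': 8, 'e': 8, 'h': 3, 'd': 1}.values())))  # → [1, 3, 8]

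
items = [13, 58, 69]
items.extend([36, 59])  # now [13, 58, 69, 36, 59]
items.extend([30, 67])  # [13, 58, 69, 36, 59, 30, 67]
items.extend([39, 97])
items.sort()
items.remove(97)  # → [13, 30, 36, 39, 58, 59, 67, 69]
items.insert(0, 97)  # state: [97, 13, 30, 36, 39, 58, 59, 67, 69]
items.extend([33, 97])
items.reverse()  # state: [97, 33, 69, 67, 59, 58, 39, 36, 30, 13, 97]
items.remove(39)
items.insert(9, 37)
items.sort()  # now [13, 30, 33, 36, 37, 58, 59, 67, 69, 97, 97]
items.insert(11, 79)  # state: [13, 30, 33, 36, 37, 58, 59, 67, 69, 97, 97, 79]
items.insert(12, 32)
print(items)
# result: [13, 30, 33, 36, 37, 58, 59, 67, 69, 97, 97, 79, 32]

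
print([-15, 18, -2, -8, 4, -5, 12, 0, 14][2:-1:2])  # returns [-2, 4, 12]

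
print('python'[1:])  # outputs ython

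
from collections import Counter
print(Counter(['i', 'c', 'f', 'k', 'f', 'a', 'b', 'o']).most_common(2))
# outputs [('f', 2), ('i', 1)]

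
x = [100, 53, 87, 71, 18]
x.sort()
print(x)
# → [18, 53, 71, 87, 100]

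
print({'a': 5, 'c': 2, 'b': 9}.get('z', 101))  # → 101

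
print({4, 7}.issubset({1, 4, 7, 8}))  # True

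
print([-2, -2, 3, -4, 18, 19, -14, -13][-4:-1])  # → [18, 19, -14]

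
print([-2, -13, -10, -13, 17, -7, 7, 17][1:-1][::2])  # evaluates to [-13, -13, -7]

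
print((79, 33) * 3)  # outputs (79, 33, 79, 33, 79, 33)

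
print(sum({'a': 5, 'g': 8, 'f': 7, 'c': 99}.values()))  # 119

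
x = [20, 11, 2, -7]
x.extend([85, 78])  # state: [20, 11, 2, -7, 85, 78]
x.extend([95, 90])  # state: [20, 11, 2, -7, 85, 78, 95, 90]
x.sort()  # [-7, 2, 11, 20, 78, 85, 90, 95]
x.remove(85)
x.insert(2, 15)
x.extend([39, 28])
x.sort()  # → [-7, 2, 11, 15, 20, 28, 39, 78, 90, 95]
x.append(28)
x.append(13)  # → [-7, 2, 11, 15, 20, 28, 39, 78, 90, 95, 28, 13]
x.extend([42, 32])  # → [-7, 2, 11, 15, 20, 28, 39, 78, 90, 95, 28, 13, 42, 32]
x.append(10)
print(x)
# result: [-7, 2, 11, 15, 20, 28, 39, 78, 90, 95, 28, 13, 42, 32, 10]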